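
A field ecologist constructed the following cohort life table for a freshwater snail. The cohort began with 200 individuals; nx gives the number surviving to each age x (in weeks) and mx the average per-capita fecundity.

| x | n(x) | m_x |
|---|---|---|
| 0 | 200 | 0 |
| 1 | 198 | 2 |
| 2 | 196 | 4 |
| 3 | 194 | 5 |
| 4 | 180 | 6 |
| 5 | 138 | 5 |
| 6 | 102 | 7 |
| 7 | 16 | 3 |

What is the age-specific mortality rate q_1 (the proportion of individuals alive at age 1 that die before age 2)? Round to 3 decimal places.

0.010

lx = nx/n0 = nx/200: 1, 0.99, 0.98, 0.97, 0.9, 0.69, 0.51, 0.08
q_1 = (l_1 − l_2) / l_1 = (0.99 − 0.98) / 0.99
     = 0.01 / 0.99 = 0.010101… → 0.010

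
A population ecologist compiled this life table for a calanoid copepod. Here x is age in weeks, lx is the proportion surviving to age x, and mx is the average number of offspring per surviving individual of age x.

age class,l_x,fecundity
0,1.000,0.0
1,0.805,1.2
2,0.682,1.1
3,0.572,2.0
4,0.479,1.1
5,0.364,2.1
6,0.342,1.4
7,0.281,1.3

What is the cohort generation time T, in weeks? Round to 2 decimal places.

3.45

lx·mx: 0, 0.966, 0.7502, 1.144, 0.5269, 0.7644, 0.4788, 0.3653 → R0 = 4.9956
x·lx·mx: 0, 0.966, 1.5004, 3.432, 2.1076, 3.822, 2.8728, 2.5571 → Σ = 17.2579
T = 17.2579 / 4.9956 = 3.45462… → 3.45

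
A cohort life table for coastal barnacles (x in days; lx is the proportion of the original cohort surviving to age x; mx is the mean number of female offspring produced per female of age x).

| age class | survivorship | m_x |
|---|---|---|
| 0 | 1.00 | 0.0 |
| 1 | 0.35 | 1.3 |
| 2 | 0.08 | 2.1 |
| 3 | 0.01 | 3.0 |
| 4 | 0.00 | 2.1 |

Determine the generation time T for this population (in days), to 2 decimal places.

1.35

lx·mx: 0, 0.455, 0.168, 0.03, 0 → R0 = 0.653
x·lx·mx: 0, 0.455, 0.336, 0.09, 0 → Σ = 0.881
T = 0.881 / 0.653 = 1.349158… → 1.35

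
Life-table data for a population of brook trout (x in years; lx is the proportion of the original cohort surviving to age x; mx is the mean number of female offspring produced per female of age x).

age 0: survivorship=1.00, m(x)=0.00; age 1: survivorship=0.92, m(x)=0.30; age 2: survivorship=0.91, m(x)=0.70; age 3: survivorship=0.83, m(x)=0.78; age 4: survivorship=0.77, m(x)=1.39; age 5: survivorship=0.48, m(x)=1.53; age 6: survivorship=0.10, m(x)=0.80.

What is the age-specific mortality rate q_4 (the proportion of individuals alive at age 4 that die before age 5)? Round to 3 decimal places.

0.377

q_4 = (l_4 − l_5) / l_4 = (0.77 − 0.48) / 0.77
     = 0.29 / 0.77 = 0.376623… → 0.377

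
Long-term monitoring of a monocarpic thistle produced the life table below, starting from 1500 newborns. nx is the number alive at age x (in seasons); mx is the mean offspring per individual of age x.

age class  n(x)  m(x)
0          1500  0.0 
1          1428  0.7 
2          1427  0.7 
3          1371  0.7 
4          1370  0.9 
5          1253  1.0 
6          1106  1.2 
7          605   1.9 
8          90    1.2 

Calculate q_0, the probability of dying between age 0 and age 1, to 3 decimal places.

0.048

lx = nx/n0 = nx/1500: 1, 0.952, 0.95133…, 0.914, 0.91333…, 0.83533…, 0.73733…, 0.40333…, 0.06
q_0 = (l_0 − l_1) / l_0 = (1 − 0.952) / 1
     = 0.048 / 1 = 0.048 → 0.048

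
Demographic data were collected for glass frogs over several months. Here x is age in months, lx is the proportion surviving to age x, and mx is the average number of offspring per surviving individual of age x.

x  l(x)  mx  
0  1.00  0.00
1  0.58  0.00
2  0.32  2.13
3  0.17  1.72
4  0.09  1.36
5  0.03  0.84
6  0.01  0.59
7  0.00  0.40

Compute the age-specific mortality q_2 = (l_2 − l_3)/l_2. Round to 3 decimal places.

0.469

q_2 = (l_2 − l_3) / l_2 = (0.32 − 0.17) / 0.32
     = 0.15 / 0.32 = 0.46875 → 0.469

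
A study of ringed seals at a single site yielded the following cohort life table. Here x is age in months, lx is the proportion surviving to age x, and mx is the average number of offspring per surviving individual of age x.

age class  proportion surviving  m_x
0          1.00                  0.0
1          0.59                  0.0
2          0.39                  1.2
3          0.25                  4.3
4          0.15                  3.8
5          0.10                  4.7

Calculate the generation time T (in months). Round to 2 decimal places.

lx·mx: 0, 0, 0.468, 1.075, 0.57, 0.47 → R0 = 2.583
x·lx·mx: 0, 0, 0.936, 3.225, 2.28, 2.35 → Σ = 8.791
T = 8.791 / 2.583 = 3.403407… → 3.40

3.40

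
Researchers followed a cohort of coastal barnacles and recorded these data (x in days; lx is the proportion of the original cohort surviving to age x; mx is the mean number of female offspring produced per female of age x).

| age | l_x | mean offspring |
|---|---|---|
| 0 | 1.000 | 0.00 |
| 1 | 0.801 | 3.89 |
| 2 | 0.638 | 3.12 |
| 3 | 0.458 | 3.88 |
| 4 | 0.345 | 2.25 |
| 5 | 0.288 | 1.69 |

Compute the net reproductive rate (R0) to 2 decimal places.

lx·mx by age: 0, 3.11589, 1.99056, 1.77704, 0.77625, 0.48672
R0 = Σ lx·mx = 8.14646 → 8.15

8.15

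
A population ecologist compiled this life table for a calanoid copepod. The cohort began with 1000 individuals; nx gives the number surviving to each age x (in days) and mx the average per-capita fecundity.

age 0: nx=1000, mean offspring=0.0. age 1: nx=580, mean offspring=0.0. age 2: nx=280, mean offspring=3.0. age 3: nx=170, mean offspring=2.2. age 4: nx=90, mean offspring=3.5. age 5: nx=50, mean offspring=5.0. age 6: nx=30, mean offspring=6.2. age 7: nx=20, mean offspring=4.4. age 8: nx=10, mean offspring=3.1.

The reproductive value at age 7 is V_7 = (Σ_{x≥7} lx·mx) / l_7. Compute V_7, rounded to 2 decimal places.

lx = nx/n0 = nx/1000: 1, 0.58, 0.28, 0.17, 0.09, 0.05, 0.03, 0.02, 0.01
lx·mx for x ≥ 7: 0.088, 0.031 → sum = 0.119
V_7 = 0.119 / l_7 = 0.119 / 0.02 = 5.95 → 5.95

5.95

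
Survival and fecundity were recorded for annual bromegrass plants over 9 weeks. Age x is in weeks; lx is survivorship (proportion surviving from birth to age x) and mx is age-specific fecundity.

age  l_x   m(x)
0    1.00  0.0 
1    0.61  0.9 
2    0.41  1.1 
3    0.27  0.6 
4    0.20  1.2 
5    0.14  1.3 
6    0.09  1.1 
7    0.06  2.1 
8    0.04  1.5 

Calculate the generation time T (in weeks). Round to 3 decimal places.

3.083

lx·mx: 0, 0.549, 0.451, 0.162, 0.24, 0.182, 0.099, 0.126, 0.06 → R0 = 1.869
x·lx·mx: 0, 0.549, 0.902, 0.486, 0.96, 0.91, 0.594, 0.882, 0.48 → Σ = 5.763
T = 5.763 / 1.869 = 3.083467… → 3.083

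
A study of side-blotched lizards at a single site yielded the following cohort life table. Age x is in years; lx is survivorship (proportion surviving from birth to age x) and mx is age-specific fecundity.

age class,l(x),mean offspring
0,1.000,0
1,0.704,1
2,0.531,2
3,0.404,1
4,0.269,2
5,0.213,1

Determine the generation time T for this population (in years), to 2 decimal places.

lx·mx: 0, 0.704, 1.062, 0.404, 0.538, 0.213 → R0 = 2.921
x·lx·mx: 0, 0.704, 2.124, 1.212, 2.152, 1.065 → Σ = 7.257
T = 7.257 / 2.921 = 2.484423… → 2.48

2.48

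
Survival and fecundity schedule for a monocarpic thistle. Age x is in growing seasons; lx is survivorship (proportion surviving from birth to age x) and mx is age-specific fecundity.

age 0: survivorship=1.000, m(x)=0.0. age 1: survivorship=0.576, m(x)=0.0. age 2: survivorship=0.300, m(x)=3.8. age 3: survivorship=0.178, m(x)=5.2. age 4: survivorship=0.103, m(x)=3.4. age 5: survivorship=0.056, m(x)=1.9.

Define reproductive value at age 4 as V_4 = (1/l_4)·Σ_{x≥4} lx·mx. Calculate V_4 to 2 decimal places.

4.43

lx·mx for x ≥ 4: 0.3502, 0.1064 → sum = 0.4566
V_4 = 0.4566 / l_4 = 0.4566 / 0.103 = 4.43301… → 4.43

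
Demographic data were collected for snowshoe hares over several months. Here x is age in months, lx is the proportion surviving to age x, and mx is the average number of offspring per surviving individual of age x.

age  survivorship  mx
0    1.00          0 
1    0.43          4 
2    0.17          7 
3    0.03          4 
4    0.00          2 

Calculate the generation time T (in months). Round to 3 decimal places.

lx·mx: 0, 1.72, 1.19, 0.12, 0 → R0 = 3.03
x·lx·mx: 0, 1.72, 2.38, 0.36, 0 → Σ = 4.46
T = 4.46 / 3.03 = 1.471947… → 1.472

1.472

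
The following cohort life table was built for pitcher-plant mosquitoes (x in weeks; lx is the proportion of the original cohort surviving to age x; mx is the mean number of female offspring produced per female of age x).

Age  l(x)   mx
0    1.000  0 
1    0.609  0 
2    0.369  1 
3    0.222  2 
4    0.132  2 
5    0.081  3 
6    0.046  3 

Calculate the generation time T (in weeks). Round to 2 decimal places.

lx·mx: 0, 0, 0.369, 0.444, 0.264, 0.243, 0.138 → R0 = 1.458
x·lx·mx: 0, 0, 0.738, 1.332, 1.056, 1.215, 0.828 → Σ = 5.169
T = 5.169 / 1.458 = 3.545267… → 3.55

3.55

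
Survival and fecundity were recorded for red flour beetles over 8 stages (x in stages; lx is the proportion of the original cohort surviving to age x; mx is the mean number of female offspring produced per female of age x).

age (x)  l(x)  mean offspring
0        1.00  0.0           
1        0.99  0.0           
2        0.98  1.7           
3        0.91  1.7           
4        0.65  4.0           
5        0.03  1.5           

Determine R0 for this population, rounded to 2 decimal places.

5.86

lx·mx by age: 0, 0, 1.666, 1.547, 2.6, 0.045
R0 = Σ lx·mx = 5.858 → 5.86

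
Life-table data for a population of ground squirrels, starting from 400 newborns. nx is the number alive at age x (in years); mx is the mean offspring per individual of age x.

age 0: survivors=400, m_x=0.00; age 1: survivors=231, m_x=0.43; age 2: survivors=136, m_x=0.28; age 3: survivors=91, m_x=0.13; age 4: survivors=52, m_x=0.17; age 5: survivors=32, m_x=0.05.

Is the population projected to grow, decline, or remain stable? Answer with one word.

lx = nx/n0 = nx/400: 1, 0.5775, 0.34, 0.2275, 0.13, 0.08
R0 = Σ lx·mx = 0 + 0.248325 + 0.0952 + 0.029575 + 0.0221 + 0.004 = 0.3992
R0 < 1, so the population is declining.

declining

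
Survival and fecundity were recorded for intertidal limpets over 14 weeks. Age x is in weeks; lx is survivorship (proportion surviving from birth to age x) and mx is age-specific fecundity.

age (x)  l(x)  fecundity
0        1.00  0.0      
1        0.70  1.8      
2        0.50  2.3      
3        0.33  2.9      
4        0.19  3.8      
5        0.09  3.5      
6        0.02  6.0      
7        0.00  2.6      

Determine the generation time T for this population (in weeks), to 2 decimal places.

lx·mx: 0, 1.26, 1.15, 0.957, 0.722, 0.315, 0.12, 0 → R0 = 4.524
x·lx·mx: 0, 1.26, 2.3, 2.871, 2.888, 1.575, 0.72, 0 → Σ = 11.614
T = 11.614 / 4.524 = 2.567197… → 2.57

2.57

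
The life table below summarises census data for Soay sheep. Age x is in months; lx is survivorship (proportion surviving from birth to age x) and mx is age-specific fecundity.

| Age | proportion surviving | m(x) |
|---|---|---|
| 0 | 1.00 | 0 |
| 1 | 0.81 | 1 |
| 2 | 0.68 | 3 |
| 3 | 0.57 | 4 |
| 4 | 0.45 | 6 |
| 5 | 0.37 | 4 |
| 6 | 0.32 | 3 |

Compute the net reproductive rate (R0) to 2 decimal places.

10.27

lx·mx by age: 0, 0.81, 2.04, 2.28, 2.7, 1.48, 0.96
R0 = Σ lx·mx = 10.27 → 10.27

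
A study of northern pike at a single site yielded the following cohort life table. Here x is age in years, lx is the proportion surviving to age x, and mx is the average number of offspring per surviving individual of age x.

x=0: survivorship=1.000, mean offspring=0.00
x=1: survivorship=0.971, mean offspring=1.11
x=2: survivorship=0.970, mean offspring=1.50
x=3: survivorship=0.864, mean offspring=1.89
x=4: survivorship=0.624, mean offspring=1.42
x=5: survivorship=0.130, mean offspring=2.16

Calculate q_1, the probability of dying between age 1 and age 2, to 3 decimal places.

q_1 = (l_1 − l_2) / l_1 = (0.971 − 0.97) / 0.971
     = 0.001 / 0.971 = 0.00103… → 0.001

0.001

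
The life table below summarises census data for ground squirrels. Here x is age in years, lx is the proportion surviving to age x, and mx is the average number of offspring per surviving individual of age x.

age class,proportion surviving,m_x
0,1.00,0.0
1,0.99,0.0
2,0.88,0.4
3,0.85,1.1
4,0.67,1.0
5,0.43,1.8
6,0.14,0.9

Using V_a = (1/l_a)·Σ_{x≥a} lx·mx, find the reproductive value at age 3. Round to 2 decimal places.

2.95

lx·mx for x ≥ 3: 0.935, 0.67, 0.774, 0.126 → sum = 2.505
V_3 = 2.505 / l_3 = 2.505 / 0.85 = 2.947059… → 2.95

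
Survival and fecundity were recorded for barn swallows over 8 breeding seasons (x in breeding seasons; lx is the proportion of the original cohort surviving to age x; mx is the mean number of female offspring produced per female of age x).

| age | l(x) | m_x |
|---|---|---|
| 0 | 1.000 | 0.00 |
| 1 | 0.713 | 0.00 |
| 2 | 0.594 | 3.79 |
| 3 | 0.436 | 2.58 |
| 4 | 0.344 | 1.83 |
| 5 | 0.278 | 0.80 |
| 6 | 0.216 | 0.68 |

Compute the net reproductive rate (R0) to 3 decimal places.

lx·mx by age: 0, 0, 2.25126, 1.12488, 0.62952, 0.2224, 0.14688
R0 = Σ lx·mx = 4.37494 → 4.375

4.375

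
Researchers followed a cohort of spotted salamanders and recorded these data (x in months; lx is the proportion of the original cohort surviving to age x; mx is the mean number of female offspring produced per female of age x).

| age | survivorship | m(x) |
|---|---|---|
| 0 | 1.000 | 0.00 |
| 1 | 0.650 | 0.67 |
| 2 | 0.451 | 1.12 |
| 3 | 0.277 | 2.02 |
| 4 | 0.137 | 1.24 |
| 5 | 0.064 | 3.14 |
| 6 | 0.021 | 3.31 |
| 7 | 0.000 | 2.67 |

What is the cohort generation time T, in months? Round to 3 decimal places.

lx·mx: 0, 0.4355, 0.50512, 0.55954, 0.16988, 0.20096, 0.06951, 0 → R0 = 1.94051
x·lx·mx: 0, 0.4355, 1.01024, 1.67862, 0.67952, 1.0048, 0.41706, 0 → Σ = 5.22574
T = 5.22574 / 1.94051 = 2.692972… → 2.693

2.693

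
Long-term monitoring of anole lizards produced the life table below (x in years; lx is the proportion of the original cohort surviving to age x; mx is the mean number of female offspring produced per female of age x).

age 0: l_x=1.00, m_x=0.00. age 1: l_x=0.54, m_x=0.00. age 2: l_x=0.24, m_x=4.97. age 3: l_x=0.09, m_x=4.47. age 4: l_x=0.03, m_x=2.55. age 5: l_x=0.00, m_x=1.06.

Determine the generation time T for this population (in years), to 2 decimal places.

2.33

lx·mx: 0, 0, 1.1928, 0.4023, 0.0765, 0 → R0 = 1.6716
x·lx·mx: 0, 0, 2.3856, 1.2069, 0.306, 0 → Σ = 3.8985
T = 3.8985 / 1.6716 = 2.332197… → 2.33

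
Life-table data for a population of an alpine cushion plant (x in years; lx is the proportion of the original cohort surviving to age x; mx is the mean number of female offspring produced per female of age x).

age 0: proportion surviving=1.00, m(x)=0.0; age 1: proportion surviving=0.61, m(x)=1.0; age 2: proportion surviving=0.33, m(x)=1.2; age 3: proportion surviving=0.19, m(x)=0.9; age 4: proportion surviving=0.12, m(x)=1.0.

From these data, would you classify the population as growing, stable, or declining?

R0 = Σ lx·mx = 0 + 0.61 + 0.396 + 0.171 + 0.12 = 1.297
R0 > 1, so the population is growing.

growing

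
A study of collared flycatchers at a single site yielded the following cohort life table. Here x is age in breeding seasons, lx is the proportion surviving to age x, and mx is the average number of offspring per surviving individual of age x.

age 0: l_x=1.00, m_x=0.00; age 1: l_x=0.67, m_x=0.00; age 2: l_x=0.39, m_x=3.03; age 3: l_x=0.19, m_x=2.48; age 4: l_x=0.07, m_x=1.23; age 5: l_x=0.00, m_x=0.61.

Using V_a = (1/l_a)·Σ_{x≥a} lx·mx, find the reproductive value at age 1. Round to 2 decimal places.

lx·mx for x ≥ 1: 0, 1.1817, 0.4712, 0.0861, 0 → sum = 1.739
V_1 = 1.739 / l_1 = 1.739 / 0.67 = 2.595522… → 2.60

2.60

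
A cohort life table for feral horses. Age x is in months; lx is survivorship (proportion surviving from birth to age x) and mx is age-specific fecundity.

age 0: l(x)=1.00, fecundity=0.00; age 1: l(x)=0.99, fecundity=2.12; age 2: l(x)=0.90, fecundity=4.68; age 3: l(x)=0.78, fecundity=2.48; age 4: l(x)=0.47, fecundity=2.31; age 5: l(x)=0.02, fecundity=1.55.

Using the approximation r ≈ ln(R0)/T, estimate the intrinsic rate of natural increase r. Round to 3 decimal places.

1.006

R0 = Σ lx·mx = 0 + 2.0988 + 4.212 + 1.9344 + 1.0857 + 0.031 = 9.3619
Σ x·lx·mx = 20.8238; T = 20.8238/9.3619 = 2.22431…
r ≈ ln(R0)/T = ln(9.3619)/2.22431… = 1.00555… → 1.006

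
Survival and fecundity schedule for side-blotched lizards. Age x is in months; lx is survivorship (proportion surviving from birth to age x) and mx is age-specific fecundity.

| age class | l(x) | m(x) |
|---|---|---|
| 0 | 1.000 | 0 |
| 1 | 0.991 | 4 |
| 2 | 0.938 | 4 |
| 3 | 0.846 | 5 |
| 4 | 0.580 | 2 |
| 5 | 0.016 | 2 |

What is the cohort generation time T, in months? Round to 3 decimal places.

lx·mx: 0, 3.964, 3.752, 4.23, 1.16, 0.032 → R0 = 13.138
x·lx·mx: 0, 3.964, 7.504, 12.69, 4.64, 0.16 → Σ = 28.958
T = 28.958 / 13.138 = 2.204141… → 2.204

2.204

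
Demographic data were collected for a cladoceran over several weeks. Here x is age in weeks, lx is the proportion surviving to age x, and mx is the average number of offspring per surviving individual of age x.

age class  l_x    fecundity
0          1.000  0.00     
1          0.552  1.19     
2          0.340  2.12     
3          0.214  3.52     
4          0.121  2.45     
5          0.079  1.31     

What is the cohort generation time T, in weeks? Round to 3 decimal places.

2.395

lx·mx: 0, 0.65688, 0.7208, 0.75328, 0.29645, 0.10349 → R0 = 2.5309
x·lx·mx: 0, 0.65688, 1.4416, 2.25984, 1.1858, 0.51745 → Σ = 6.06157
T = 6.06157 / 2.5309 = 2.395025… → 2.395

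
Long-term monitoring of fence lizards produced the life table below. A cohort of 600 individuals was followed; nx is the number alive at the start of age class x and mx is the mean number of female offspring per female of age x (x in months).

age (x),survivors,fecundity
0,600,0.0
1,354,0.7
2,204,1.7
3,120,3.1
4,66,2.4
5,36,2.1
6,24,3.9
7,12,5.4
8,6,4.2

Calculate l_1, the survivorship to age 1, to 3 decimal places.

0.590

l_1 = n_1/n_0 = 354/600 = 0.59 → 0.590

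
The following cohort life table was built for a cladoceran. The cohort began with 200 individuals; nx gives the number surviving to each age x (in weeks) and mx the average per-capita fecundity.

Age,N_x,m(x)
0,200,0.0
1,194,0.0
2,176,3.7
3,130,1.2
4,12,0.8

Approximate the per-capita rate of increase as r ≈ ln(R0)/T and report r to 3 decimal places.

lx = nx/n0 = nx/200: 1, 0.97, 0.88, 0.65, 0.06
R0 = Σ lx·mx = 0 + 0 + 3.256 + 0.78 + 0.048 = 4.084
Σ x·lx·mx = 9.044; T = 9.044/4.084 = 2.2145…
r ≈ ln(R0)/T = ln(4.084)/2.2145… = 0.63539… → 0.635

0.635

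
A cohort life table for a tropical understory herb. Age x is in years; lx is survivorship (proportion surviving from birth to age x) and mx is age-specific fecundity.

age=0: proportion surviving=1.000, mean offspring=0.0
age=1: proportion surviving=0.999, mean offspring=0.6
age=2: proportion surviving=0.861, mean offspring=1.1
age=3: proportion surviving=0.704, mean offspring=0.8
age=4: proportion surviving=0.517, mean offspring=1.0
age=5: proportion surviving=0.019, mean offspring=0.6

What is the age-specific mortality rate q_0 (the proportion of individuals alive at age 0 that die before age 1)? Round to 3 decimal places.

q_0 = (l_0 − l_1) / l_0 = (1 − 0.999) / 1
     = 0.001 / 1 = 0.001 → 0.001

0.001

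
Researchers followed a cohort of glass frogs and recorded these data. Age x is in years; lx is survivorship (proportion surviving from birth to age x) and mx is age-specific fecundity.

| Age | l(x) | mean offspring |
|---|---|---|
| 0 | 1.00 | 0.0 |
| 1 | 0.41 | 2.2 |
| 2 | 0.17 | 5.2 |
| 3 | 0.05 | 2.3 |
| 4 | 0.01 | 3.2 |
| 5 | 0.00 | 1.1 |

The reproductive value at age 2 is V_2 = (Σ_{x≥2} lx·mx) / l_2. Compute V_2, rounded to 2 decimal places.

lx·mx for x ≥ 2: 0.884, 0.115, 0.032, 0 → sum = 1.031
V_2 = 1.031 / l_2 = 1.031 / 0.17 = 6.064706… → 6.06

6.06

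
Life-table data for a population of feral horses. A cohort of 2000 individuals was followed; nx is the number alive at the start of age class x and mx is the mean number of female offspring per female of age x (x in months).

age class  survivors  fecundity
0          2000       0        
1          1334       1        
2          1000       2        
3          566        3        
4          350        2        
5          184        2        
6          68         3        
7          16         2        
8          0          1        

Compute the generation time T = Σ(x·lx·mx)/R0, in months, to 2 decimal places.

2.61

lx = nx/n0 = nx/2000: 1, 0.667, 0.5, 0.283, 0.175, 0.092, 0.034, 0.008, 0
lx·mx: 0, 0.667, 1, 0.849, 0.35, 0.184, 0.102, 0.016, 0 → R0 = 3.168
x·lx·mx: 0, 0.667, 2, 2.547, 1.4, 0.92, 0.612, 0.112, 0 → Σ = 8.258
T = 8.258 / 3.168 = 2.606692… → 2.61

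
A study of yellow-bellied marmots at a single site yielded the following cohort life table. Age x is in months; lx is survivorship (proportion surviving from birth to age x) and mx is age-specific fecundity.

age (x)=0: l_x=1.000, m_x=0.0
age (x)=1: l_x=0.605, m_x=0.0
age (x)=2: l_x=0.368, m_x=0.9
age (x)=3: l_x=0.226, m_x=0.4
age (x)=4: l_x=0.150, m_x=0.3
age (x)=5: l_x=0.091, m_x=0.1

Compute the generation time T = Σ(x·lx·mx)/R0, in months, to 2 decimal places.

2.44

lx·mx: 0, 0, 0.3312, 0.0904, 0.045, 0.0091 → R0 = 0.4757
x·lx·mx: 0, 0, 0.6624, 0.2712, 0.18, 0.0455 → Σ = 1.1591
T = 1.1591 / 0.4757 = 2.43662… → 2.44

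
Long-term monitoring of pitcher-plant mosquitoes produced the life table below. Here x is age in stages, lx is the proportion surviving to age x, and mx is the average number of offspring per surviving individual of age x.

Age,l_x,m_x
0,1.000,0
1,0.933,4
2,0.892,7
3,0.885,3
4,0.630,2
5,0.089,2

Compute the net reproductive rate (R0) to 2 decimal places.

14.07

lx·mx by age: 0, 3.732, 6.244, 2.655, 1.26, 0.178
R0 = Σ lx·mx = 14.069 → 14.07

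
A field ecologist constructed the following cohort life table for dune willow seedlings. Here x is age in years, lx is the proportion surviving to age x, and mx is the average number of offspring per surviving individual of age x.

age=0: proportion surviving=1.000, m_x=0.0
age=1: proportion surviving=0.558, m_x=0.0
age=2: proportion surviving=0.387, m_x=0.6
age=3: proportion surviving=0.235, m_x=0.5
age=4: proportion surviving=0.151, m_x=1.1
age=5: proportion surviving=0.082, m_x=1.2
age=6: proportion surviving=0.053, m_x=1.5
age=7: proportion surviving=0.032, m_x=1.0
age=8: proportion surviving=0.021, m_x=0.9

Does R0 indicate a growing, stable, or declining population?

R0 = Σ lx·mx = 0 + 0 + 0.2322 + 0.1175 + 0.1661 + 0.0984 + 0.0795 + 0.032 + 0.0189 = 0.7446
R0 < 1, so the population is declining.

declining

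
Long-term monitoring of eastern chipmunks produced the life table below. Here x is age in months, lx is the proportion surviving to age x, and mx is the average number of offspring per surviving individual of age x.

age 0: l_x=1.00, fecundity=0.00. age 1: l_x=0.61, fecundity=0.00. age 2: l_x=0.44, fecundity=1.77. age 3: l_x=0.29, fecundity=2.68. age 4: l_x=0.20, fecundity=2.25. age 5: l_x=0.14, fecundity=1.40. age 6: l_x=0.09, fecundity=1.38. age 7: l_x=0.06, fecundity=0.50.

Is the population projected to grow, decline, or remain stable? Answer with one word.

growing

R0 = Σ lx·mx = 0 + 0 + 0.7788 + 0.7772 + 0.45 + 0.196 + 0.1242 + 0.03 = 2.3562
R0 > 1, so the population is growing.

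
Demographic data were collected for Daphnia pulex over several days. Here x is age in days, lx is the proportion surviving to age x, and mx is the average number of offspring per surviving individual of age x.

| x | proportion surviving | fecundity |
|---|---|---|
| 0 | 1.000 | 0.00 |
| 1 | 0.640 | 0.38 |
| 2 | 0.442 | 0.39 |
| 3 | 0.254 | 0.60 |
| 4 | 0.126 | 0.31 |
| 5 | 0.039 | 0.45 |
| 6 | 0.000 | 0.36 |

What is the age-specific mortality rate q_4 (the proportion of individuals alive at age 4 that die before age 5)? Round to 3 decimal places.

q_4 = (l_4 − l_5) / l_4 = (0.126 − 0.039) / 0.126
     = 0.087 / 0.126 = 0.690476… → 0.690

0.690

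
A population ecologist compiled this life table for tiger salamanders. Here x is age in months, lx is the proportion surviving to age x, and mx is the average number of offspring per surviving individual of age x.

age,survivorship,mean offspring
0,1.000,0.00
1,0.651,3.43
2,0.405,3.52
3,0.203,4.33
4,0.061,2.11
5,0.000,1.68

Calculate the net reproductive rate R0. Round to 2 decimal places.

4.67

lx·mx by age: 0, 2.23293, 1.4256, 0.87899, 0.12871, 0
R0 = Σ lx·mx = 4.66623 → 4.67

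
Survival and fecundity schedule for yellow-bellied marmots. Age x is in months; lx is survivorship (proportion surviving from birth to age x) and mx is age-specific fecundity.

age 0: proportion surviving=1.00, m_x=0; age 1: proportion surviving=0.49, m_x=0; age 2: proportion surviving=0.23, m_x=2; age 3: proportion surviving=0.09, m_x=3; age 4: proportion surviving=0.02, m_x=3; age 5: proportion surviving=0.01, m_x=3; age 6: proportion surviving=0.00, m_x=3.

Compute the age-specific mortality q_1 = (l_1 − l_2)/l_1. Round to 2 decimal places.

0.53

q_1 = (l_1 − l_2) / l_1 = (0.49 − 0.23) / 0.49
     = 0.26 / 0.49 = 0.530612… → 0.53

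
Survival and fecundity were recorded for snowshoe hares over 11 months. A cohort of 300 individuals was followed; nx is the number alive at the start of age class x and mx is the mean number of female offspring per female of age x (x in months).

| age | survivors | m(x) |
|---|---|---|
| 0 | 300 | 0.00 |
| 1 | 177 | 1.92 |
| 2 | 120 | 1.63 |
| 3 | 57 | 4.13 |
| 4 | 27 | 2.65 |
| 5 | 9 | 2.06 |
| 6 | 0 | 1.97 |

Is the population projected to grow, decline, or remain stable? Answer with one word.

growing

lx = nx/n0 = nx/300: 1, 0.59, 0.4, 0.19, 0.09, 0.03, 0
R0 = Σ lx·mx = 0 + 1.1328 + 0.652 + 0.7847 + 0.2385 + 0.0618 + 0 = 2.8698
R0 > 1, so the population is growing.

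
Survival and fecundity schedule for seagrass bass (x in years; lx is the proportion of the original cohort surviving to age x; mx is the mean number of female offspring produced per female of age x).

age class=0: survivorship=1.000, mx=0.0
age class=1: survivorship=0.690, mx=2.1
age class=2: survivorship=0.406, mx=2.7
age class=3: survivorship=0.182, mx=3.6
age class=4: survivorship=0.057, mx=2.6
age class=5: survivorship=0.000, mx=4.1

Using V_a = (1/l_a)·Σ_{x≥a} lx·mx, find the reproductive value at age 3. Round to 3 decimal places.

4.414

lx·mx for x ≥ 3: 0.6552, 0.1482, 0 → sum = 0.8034
V_3 = 0.8034 / l_3 = 0.8034 / 0.182 = 4.414286… → 4.414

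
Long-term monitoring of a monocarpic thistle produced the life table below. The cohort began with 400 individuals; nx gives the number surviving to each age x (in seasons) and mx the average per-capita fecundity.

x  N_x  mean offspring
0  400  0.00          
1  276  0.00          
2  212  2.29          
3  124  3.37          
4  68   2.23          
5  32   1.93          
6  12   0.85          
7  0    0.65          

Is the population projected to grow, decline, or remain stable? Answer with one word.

lx = nx/n0 = nx/400: 1, 0.69, 0.53, 0.31, 0.17, 0.08, 0.03, 0
R0 = Σ lx·mx = 0 + 0 + 1.2137 + 1.0447 + 0.3791 + 0.1544 + 0.0255 + 0 = 2.8174
R0 > 1, so the population is growing.

growing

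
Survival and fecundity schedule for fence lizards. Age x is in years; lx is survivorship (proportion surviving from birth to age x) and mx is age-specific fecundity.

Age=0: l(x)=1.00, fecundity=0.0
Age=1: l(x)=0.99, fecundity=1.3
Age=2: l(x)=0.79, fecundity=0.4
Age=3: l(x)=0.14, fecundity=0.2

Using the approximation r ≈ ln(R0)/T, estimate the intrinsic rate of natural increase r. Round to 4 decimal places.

0.3983

R0 = Σ lx·mx = 0 + 1.287 + 0.316 + 0.028 = 1.631
Σ x·lx·mx = 2.003; T = 2.003/1.631 = 1.22808…
r ≈ ln(R0)/T = ln(1.631)/1.22808… = 0.39834… → 0.3983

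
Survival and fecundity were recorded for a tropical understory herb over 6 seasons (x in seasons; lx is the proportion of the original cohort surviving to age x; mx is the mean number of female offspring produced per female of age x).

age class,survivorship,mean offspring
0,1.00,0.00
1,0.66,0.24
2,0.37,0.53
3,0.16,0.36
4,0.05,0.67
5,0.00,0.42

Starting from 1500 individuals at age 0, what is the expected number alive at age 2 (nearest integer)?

555

Expected survivors = N0 · l_2 = 1500 × 0.37 = 555 → 555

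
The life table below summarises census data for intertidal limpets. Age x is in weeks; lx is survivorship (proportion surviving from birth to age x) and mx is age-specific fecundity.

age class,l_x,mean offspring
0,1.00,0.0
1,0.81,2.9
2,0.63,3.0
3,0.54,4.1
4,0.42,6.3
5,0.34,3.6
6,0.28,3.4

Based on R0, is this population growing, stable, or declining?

R0 = Σ lx·mx = 0 + 2.349 + 1.89 + 2.214 + 2.646 + 1.224 + 0.952 = 11.275
R0 > 1, so the population is growing.

growing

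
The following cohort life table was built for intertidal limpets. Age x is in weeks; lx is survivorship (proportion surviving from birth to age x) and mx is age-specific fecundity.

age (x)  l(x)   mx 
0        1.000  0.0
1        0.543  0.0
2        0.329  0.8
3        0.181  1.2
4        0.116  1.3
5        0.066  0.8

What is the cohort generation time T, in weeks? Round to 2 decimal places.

2.99

lx·mx: 0, 0, 0.2632, 0.2172, 0.1508, 0.0528 → R0 = 0.684
x·lx·mx: 0, 0, 0.5264, 0.6516, 0.6032, 0.264 → Σ = 2.0452
T = 2.0452 / 0.684 = 2.990058… → 2.99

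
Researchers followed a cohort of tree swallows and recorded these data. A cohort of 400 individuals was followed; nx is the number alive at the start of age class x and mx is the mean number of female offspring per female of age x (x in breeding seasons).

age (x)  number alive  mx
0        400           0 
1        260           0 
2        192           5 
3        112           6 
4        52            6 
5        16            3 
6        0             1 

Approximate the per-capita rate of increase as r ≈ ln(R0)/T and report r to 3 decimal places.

lx = nx/n0 = nx/400: 1, 0.65, 0.48, 0.28, 0.13, 0.04, 0
R0 = Σ lx·mx = 0 + 0 + 2.4 + 1.68 + 0.78 + 0.12 + 0 = 4.98
Σ x·lx·mx = 13.56; T = 13.56/4.98 = 2.72289…
r ≈ ln(R0)/T = ln(4.98)/2.72289… = 0.5896… → 0.590

0.590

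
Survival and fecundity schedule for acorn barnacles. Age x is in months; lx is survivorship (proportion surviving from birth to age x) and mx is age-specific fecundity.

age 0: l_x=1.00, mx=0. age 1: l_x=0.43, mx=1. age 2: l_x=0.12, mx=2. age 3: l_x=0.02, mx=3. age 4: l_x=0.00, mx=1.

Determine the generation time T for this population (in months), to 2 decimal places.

lx·mx: 0, 0.43, 0.24, 0.06, 0 → R0 = 0.73
x·lx·mx: 0, 0.43, 0.48, 0.18, 0 → Σ = 1.09
T = 1.09 / 0.73 = 1.493151… → 1.49

1.49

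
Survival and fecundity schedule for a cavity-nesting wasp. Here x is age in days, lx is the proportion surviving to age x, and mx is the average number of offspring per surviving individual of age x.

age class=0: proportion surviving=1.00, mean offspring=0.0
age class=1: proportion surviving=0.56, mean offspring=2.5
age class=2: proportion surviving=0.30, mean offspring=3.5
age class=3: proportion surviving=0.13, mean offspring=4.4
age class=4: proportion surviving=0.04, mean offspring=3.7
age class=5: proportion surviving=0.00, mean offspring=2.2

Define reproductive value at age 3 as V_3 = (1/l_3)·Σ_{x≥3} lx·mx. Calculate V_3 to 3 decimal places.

5.538

lx·mx for x ≥ 3: 0.572, 0.148, 0 → sum = 0.72
V_3 = 0.72 / l_3 = 0.72 / 0.13 = 5.538462… → 5.538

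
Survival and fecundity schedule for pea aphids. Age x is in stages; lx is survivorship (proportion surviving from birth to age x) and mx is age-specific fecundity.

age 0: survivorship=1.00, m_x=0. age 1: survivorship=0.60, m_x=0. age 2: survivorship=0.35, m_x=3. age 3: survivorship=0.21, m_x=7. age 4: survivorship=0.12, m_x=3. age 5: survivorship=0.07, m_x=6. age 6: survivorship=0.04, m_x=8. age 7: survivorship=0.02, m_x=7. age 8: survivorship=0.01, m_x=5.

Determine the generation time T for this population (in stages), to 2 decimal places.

3.50

lx·mx: 0, 0, 1.05, 1.47, 0.36, 0.42, 0.32, 0.14, 0.05 → R0 = 3.81
x·lx·mx: 0, 0, 2.1, 4.41, 1.44, 2.1, 1.92, 0.98, 0.4 → Σ = 13.35
T = 13.35 / 3.81 = 3.503937… → 3.50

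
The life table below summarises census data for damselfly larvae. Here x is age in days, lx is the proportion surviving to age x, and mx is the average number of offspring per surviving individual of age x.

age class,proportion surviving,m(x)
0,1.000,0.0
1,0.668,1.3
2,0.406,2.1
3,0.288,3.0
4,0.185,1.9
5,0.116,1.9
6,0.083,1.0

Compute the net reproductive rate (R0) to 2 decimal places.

3.24

lx·mx by age: 0, 0.8684, 0.8526, 0.864, 0.3515, 0.2204, 0.083
R0 = Σ lx·mx = 3.2399 → 3.24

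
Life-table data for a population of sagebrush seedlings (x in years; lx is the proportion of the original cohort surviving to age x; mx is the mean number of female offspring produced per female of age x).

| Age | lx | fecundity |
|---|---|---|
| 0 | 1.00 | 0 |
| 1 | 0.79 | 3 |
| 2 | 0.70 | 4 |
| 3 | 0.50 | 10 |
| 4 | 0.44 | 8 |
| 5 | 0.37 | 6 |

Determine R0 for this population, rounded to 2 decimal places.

lx·mx by age: 0, 2.37, 2.8, 5, 3.52, 2.22
R0 = Σ lx·mx = 15.91 → 15.91

15.91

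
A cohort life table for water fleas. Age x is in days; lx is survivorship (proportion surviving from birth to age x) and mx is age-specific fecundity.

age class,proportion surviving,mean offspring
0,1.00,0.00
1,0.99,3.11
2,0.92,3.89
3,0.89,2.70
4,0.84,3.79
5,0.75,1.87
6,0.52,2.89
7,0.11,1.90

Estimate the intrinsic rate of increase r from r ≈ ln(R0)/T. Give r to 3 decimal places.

R0 = Σ lx·mx = 0 + 3.0789 + 3.5788 + 2.403 + 3.1836 + 1.4025 + 1.5028 + 0.209 = 15.3586
Σ x·lx·mx = 47.6722; T = 47.6722/15.3586 = 3.10394…
r ≈ ln(R0)/T = ln(15.3586)/3.10394… = 0.88007… → 0.880

0.880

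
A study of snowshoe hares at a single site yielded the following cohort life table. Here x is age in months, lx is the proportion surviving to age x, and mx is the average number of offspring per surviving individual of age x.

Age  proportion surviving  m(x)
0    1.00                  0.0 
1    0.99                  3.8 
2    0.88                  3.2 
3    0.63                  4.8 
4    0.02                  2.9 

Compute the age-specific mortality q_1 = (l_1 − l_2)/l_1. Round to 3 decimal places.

q_1 = (l_1 − l_2) / l_1 = (0.99 − 0.88) / 0.99
     = 0.11 / 0.99 = 0.111111… → 0.111

0.111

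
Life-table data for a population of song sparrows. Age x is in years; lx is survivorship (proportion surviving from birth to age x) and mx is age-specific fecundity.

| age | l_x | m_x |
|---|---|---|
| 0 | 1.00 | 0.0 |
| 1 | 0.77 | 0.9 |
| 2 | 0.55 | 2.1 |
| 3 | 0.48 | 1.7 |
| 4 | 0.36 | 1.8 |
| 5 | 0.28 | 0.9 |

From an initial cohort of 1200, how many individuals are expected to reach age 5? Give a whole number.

336

Expected survivors = N0 · l_5 = 1200 × 0.28 = 336 → 336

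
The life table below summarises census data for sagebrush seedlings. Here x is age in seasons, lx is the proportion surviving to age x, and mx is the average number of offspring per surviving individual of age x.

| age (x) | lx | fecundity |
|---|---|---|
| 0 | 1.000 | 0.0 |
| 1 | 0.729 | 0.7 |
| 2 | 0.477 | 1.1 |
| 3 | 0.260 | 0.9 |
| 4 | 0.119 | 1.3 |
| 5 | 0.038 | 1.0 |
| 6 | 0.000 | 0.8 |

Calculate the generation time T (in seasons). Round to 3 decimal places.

lx·mx: 0, 0.5103, 0.5247, 0.234, 0.1547, 0.038, 0 → R0 = 1.4617
x·lx·mx: 0, 0.5103, 1.0494, 0.702, 0.6188, 0.19, 0 → Σ = 3.0705
T = 3.0705 / 1.4617 = 2.100636… → 2.101

2.101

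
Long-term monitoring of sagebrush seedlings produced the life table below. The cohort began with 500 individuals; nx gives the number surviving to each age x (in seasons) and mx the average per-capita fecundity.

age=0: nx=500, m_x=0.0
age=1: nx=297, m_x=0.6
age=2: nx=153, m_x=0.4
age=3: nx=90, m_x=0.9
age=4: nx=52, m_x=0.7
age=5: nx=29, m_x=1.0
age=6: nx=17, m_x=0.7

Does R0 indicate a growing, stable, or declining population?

declining

lx = nx/n0 = nx/500: 1, 0.594, 0.306, 0.18, 0.104, 0.058, 0.034
R0 = Σ lx·mx = 0 + 0.3564 + 0.1224 + 0.162 + 0.0728 + 0.058 + 0.0238 = 0.7954
R0 < 1, so the population is declining.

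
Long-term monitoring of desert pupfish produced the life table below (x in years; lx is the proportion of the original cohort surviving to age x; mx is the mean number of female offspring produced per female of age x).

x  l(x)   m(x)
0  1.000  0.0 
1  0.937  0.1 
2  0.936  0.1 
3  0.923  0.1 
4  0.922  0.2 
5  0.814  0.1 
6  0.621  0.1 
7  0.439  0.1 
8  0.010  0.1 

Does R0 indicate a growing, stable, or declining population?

R0 = Σ lx·mx = 0 + 0.0937 + 0.0936 + 0.0923 + 0.1844 + 0.0814 + 0.0621 + 0.0439 + 0.001 = 0.6524
R0 < 1, so the population is declining.

declining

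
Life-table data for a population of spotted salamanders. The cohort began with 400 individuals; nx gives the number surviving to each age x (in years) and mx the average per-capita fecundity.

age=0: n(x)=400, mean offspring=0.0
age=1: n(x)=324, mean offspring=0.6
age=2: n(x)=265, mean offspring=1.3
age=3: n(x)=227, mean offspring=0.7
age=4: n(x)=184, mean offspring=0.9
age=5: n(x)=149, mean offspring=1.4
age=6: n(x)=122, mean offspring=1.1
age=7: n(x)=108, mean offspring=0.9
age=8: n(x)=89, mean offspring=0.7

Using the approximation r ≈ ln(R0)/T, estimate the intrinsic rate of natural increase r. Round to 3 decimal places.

0.332

lx = nx/n0 = nx/400: 1, 0.81, 0.6625, 0.5675, 0.46, 0.3725, 0.305, 0.27, 0.2225
R0 = Σ lx·mx = 0 + 0.486 + 0.86125 + 0.39725 + 0.414 + 0.5215 + 0.3355 + 0.243 + 0.15575 = 3.41425
Σ x·lx·mx = 12.62375; T = 12.62375/3.41425 = 3.69737…
r ≈ ln(R0)/T = ln(3.41425)/3.69737… = 0.33212… → 0.332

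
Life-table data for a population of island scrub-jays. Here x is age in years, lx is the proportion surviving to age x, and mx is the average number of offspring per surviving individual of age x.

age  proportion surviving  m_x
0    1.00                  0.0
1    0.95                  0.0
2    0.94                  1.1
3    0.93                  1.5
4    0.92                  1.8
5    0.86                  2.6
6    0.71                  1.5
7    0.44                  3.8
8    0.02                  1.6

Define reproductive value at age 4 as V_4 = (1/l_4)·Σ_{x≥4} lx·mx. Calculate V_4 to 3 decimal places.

7.240

lx·mx for x ≥ 4: 1.656, 2.236, 1.065, 1.672, 0.032 → sum = 6.661
V_4 = 6.661 / l_4 = 6.661 / 0.92 = 7.240217… → 7.240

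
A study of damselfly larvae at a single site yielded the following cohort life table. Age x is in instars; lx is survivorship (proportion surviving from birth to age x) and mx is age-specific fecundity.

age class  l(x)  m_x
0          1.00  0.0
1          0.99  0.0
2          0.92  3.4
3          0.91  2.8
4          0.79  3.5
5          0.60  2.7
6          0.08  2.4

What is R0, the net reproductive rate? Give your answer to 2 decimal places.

lx·mx by age: 0, 0, 3.128, 2.548, 2.765, 1.62, 0.192
R0 = Σ lx·mx = 10.253 → 10.25

10.25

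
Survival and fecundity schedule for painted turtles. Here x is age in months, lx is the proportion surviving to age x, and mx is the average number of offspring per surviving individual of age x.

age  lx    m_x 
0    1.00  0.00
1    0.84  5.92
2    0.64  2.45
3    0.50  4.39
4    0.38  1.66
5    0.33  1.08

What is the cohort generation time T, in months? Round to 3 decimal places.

lx·mx: 0, 4.9728, 1.568, 2.195, 0.6308, 0.3564 → R0 = 9.723
x·lx·mx: 0, 4.9728, 3.136, 6.585, 2.5232, 1.782 → Σ = 18.999
T = 18.999 / 9.723 = 1.954027… → 1.954

1.954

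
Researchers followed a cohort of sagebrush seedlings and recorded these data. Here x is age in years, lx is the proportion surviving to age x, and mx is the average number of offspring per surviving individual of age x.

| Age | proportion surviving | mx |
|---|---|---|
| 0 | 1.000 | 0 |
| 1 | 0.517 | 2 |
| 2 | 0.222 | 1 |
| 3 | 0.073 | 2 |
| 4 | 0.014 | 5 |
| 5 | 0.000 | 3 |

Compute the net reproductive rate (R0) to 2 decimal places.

lx·mx by age: 0, 1.034, 0.222, 0.146, 0.07, 0
R0 = Σ lx·mx = 1.472 → 1.47

1.47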